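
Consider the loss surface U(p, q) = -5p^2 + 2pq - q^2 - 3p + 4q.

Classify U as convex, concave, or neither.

U is quadratic, so its Hessian is the constant matrix H = [[-10, 2], [2, -2]].
det(H) = 16, tr(H) = -12.
det(H) > 0 and tr(H) < 0, so H is negative definite everywhere: concave.

concave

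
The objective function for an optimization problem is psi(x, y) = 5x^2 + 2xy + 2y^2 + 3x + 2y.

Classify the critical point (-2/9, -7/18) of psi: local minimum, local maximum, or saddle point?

local minimum

The Hessian of psi is constant: H = [[10, 2], [2, 4]].
det(H) = 10·4 − 2² = 36.
det(H) > 0 and tr(H) = 14 > 0, so H is positive definite and the point is a local minimum.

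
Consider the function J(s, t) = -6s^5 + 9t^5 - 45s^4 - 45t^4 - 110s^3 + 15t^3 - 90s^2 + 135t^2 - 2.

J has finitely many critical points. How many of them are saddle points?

8

J separates as a function of s plus a function of t, so ∇J=0 decouples.
∂J/∂s = -30s(s + 1)(s + 2)(s + 3) = 0 at s ∈ {-3, -2, -1, 0}; ∂J/∂t = 45t(t - 3)(t - 2)(t + 1) = 0 at t ∈ {-1, 0, 2, 3}.
The Hessian is diagonal: diag(J_ss, J_tt). Second derivatives: J_ss(-3)=180, J_ss(-2)=-60, J_ss(-1)=60, J_ss(0)=-180; J_tt(-1)=-540, J_tt(0)=270, J_tt(2)=-270, J_tt(3)=540.
Saddle points occur where the two diagonal entries have opposite signs: (-3, -1), (-3, 2), (-2, 0), (-2, 3), (-1, -1), (-1, 2), (0, 0), (0, 3). Count: 8.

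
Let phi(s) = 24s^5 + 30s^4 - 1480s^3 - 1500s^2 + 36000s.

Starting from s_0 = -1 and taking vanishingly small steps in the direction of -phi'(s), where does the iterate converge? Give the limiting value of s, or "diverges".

-4

phi'(s) = 120(s - 5)(s - 3)(s + 4)(s + 5), so phi'(-1) = 34560.
Gradient descent moves in the -phi' direction, i.e. s is decreasing.
The nearest critical point in that direction is s = -4, where phi'' = 7560 > 0 (a local minimum). The iterate converges there.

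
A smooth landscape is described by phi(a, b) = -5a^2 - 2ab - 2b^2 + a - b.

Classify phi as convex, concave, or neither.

concave

phi is quadratic, so its Hessian is the constant matrix H = [[-10, -2], [-2, -4]].
det(H) = 36, tr(H) = -14.
det(H) > 0 and tr(H) < 0, so H is negative definite everywhere: concave.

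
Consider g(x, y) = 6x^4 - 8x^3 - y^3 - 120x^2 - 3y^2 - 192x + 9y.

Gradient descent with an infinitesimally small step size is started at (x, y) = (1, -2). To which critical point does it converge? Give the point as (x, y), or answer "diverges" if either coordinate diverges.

g is separable, so gradient descent decouples: x follows -∂g/∂x, y follows -∂g/∂y.
∂g/∂x = 24(x - 4)(x + 1)(x + 2); at x=1 this is -432, so x increases.
∂g/∂y = -3(y - 1)(y + 3); at y=-2 this is 9, so y decreases.
x converges to its nearest critical value 4 (a local min of the x-part); y converges to -3. The iterate converges to (4, -3).

(4, -3)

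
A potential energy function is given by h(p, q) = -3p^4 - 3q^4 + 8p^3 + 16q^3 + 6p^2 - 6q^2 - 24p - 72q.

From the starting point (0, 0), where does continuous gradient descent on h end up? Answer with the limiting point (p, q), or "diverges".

h is separable, so gradient descent decouples: p follows -∂h/∂p, q follows -∂h/∂q.
∂h/∂p = -12(p - 2)(p - 1)(p + 1); at p=0 this is -24, so p increases.
∂h/∂q = -12(q - 3)(q - 2)(q + 1); at q=0 this is -72, so q increases.
p converges to its nearest critical value 1 (a local min of the p-part); q converges to 2. The iterate converges to (1, 2).

(1, 2)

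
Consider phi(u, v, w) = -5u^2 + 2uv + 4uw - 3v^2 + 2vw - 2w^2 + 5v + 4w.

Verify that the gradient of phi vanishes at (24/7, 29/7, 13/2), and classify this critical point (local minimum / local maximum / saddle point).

∇phi = (-10u + 2v + 4w, 2u - 6v + 2w + 5, 4u + 2v - 4w + 4); substituting (24/7, 29/7, 13/2) gives ∇phi = (0, 0, 0), so (24/7, 29/7, 13/2) is indeed a critical point.
The Hessian is constant: H = [[-10, 2, 4], [2, -6, 2], [4, 2, -4]].
Leading principal minors: Δ₁ = -10, Δ₂ = 56, Δ₃ = -56.
The minors alternate sign starting negative (−, +, −), so H is negative definite: a local maximum.

local maximum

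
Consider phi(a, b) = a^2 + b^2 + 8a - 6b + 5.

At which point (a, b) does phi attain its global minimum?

phi(a,b) separates as P(a) + Q(b) + 5, so its minimum is min P + min Q + 5.
P'(a) = 2a + 8 vanishes at a ∈ {-4}; Q'(b) = 2b - 6 vanishes at b ∈ {3}.
Local minima of P (where P''>0): P(-4)=-16. Local minima of Q: Q(3)=-9.
So the global minimum of phi is P(-4) + Q(3) + 5 = -16 − 9 + 5 = -20, attained at (-4, 3).

(-4, 3)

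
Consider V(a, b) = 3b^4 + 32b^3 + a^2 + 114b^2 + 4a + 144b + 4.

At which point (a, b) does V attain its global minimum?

V(a,b) separates as P(a) + Q(b) + 4, so its minimum is min P + min Q + 4.
P'(a) = 2a + 4 vanishes at a ∈ {-2}; Q'(b) = 12(b + 1)(b + 3)(b + 4) vanishes at b ∈ {-4, -3, -1}.
Local minima of P (where P''>0): P(-2)=-4. Local minima of Q: Q(-4)=-32, Q(-1)=-59.
So the global minimum of V is P(-2) + Q(-1) + 4 = -4 − 59 + 4 = -59, attained at (-2, -1).

(-2, -1)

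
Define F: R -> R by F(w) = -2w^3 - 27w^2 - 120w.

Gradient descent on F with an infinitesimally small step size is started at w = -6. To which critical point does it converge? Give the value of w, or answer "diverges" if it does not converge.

F'(w) = -6(w + 4)(w + 5), so F'(-6) = -12.
Gradient descent moves in the -F' direction, i.e. w is increasing.
The nearest critical point in that direction is w = -5, where F'' = 6 > 0 (a local minimum). The iterate converges there.

-5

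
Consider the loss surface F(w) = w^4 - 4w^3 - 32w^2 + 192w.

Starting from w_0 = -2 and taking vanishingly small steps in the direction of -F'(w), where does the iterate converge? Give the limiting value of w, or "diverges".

-4

F'(w) = 4(w - 4)(w - 3)(w + 4), so F'(-2) = 240.
Gradient descent moves in the -F' direction, i.e. w is decreasing.
The nearest critical point in that direction is w = -4, where F'' = 224 > 0 (a local minimum). The iterate converges there.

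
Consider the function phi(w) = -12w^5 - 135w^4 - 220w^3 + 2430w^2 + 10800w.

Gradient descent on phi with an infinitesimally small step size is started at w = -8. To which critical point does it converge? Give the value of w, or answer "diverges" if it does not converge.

phi'(w) = -60(w - 3)(w + 3)(w + 4)(w + 5), so phi'(-8) = -39600.
Gradient descent moves in the -phi' direction, i.e. w is increasing.
The nearest critical point in that direction is w = -5, where phi'' = 960 > 0 (a local minimum). The iterate converges there.

-5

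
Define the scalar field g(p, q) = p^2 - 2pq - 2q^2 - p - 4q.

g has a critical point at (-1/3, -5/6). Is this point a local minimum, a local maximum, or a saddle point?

saddle point

The Hessian of g is constant: H = [[2, -2], [-2, -4]].
det(H) = 2·(-4) − (-2)² = -12.
Since det(H) < 0, H is indefinite and the critical point is a saddle point.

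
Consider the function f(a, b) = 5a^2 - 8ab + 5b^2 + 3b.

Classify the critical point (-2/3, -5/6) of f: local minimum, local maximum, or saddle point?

local minimum

The Hessian of f is constant: H = [[10, -8], [-8, 10]].
det(H) = 10·10 − (-8)² = 36.
det(H) > 0 and tr(H) = 20 > 0, so H is positive definite and the point is a local minimum.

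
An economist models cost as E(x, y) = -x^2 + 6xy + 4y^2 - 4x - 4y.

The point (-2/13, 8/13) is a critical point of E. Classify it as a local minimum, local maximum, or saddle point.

The Hessian of E is constant: H = [[-2, 6], [6, 8]].
det(H) = (-2)·8 − 6² = -52.
Since det(H) < 0, H is indefinite and the critical point is a saddle point.

saddle point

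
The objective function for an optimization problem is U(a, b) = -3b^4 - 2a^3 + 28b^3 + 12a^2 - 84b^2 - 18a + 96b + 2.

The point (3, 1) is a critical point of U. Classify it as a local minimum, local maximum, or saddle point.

The mixed partial ∂²U/∂a∂b is 0, so the Hessian at any point is diag(U_aa, U_bb) = diag(12(-a + 2), 12(-3b^2 + 14b - 14)).
At (3, 1): H = diag(-12, -36).
Both eigenvalues are negative, so H is negative definite: a local maximum.

local maximum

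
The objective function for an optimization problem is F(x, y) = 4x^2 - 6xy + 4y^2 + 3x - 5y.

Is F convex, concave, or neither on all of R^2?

F is quadratic, so its Hessian is the constant matrix H = [[8, -6], [-6, 8]].
det(H) = 28, tr(H) = 16.
det(H) > 0 and tr(H) > 0, so H is positive definite everywhere: convex.

convex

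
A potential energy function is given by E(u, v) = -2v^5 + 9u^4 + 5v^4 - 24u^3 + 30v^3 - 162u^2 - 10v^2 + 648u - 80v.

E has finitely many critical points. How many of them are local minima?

4

E separates as a function of u plus a function of v, so ∇E=0 decouples.
∂E/∂u = 36(u - 3)(u - 2)(u + 3) = 0 at u ∈ {-3, 2, 3}; ∂E/∂v = -10(v - 4)(v - 1)(v + 1)(v + 2) = 0 at v ∈ {-2, -1, 1, 4}.
The Hessian is diagonal: diag(E_uu, E_vv). Second derivatives: E_uu(-3)=1080, E_uu(2)=-180, E_uu(3)=216; E_vv(-2)=180, E_vv(-1)=-100, E_vv(1)=180, E_vv(4)=-900.
Local minima occur where both diagonal entries positive: (-3, -2), (-3, 1), (3, -2), (3, 1). Count: 4.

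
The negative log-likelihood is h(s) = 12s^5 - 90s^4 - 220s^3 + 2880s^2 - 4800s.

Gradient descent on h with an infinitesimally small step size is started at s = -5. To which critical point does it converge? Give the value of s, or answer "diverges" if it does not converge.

h'(s) = 60(s - 5)(s - 4)(s - 1)(s + 4), so h'(-5) = 32400.
Gradient descent moves in the -h' direction, i.e. s is decreasing.
There is no critical point below s=-5, and h' keeps the same sign, so the iterate runs off to −∞.

diverges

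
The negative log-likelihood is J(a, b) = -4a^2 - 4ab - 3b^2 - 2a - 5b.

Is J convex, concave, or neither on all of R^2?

concave

J is quadratic, so its Hessian is the constant matrix H = [[-8, -4], [-4, -6]].
det(H) = 32, tr(H) = -14.
det(H) > 0 and tr(H) < 0, so H is negative definite everywhere: concave.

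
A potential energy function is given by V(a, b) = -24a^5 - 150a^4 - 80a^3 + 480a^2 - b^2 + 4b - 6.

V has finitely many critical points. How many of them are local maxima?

2

V separates as a function of a plus a function of b, so ∇V=0 decouples.
∂V/∂a = -120a(a - 1)(a + 2)(a + 4) = 0 at a ∈ {-4, -2, 0, 1}; ∂V/∂b = -2(b - 2) = 0 at b ∈ {2}.
The Hessian is diagonal: diag(V_aa, V_bb). Second derivatives: V_aa(-4)=4800, V_aa(-2)=-1440, V_aa(0)=960, V_aa(1)=-1800; V_bb(2)=-2.
Local maxima occur where both diagonal entries negative: (-2, 2), (1, 2). Count: 2.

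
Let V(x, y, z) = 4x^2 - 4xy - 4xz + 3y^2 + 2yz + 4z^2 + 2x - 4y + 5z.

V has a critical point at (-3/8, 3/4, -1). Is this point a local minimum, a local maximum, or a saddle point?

The Hessian is constant: H = [[8, -4, -4], [-4, 6, 2], [-4, 2, 8]].
Leading principal minors: Δ₁ = 8, Δ₂ = 32, Δ₃ = 192.
All leading minors are positive, so H is positive definite: a local minimum.

local minimum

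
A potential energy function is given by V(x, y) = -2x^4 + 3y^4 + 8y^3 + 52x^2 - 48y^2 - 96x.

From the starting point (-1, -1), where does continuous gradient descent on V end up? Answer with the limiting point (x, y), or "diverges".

(1, -4)

V is separable, so gradient descent decouples: x follows -∂V/∂x, y follows -∂V/∂y.
∂V/∂x = -8(x - 3)(x - 1)(x + 4); at x=-1 this is -192, so x increases.
∂V/∂y = 12y(y - 2)(y + 4); at y=-1 this is 108, so y decreases.
x converges to its nearest critical value 1 (a local min of the x-part); y converges to -4. The iterate converges to (1, -4).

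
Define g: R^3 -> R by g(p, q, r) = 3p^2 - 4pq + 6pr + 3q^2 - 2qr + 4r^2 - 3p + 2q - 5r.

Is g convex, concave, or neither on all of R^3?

convex

g is quadratic, so its Hessian is the constant matrix H = [[6, -4, 6], [-4, 6, -2], [6, -2, 8]].
Leading principal minors: 6, 20, 16.
All positive ⇒ H ≻ 0 ⇒ convex.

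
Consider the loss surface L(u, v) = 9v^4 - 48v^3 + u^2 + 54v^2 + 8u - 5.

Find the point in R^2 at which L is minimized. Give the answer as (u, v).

(-4, 3)

L(u,v) separates as P(u) + Q(v) − 5, so its minimum is min P + min Q − 5.
P'(u) = 2u + 8 vanishes at u ∈ {-4}; Q'(v) = 36v(v - 3)(v - 1) vanishes at v ∈ {0, 1, 3}.
Local minima of P (where P''>0): P(-4)=-16. Local minima of Q: Q(0)=0, Q(3)=-81.
So the global minimum of L is P(-4) + Q(3) − 5 = -16 − 81 − 5 = -102, attained at (-4, 3).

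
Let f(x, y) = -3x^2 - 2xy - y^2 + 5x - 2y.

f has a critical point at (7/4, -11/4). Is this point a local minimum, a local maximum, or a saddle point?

local maximum

The Hessian of f is constant: H = [[-6, -2], [-2, -2]].
det(H) = (-6)·(-2) − (-2)² = 8.
det(H) > 0 and tr(H) = -8 < 0, so H is negative definite and the point is a local maximum.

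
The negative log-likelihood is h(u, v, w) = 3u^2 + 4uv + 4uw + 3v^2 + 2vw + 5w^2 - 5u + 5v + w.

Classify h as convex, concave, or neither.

h is quadratic, so its Hessian is the constant matrix H = [[6, 4, 4], [4, 6, 2], [4, 2, 10]].
Leading principal minors: 6, 20, 144.
All positive ⇒ H ≻ 0 ⇒ convex.

convex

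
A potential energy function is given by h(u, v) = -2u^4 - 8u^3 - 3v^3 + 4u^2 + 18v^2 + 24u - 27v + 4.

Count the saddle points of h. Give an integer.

3

h separates as a function of u plus a function of v, so ∇h=0 decouples.
∂h/∂u = -8(u - 1)(u + 1)(u + 3) = 0 at u ∈ {-3, -1, 1}; ∂h/∂v = -9(v - 3)(v - 1) = 0 at v ∈ {1, 3}.
The Hessian is diagonal: diag(h_uu, h_vv). Second derivatives: h_uu(-3)=-64, h_uu(-1)=32, h_uu(1)=-64; h_vv(1)=18, h_vv(3)=-18.
Saddle points occur where the two diagonal entries have opposite signs: (-3, 1), (-1, 3), (1, 1). Count: 3.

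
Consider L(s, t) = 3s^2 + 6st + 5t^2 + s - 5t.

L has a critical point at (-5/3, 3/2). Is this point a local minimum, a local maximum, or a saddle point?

local minimum

The Hessian of L is constant: H = [[6, 6], [6, 10]].
det(H) = 6·10 − 6² = 24.
det(H) > 0 and tr(H) = 16 > 0, so H is positive definite and the point is a local minimum.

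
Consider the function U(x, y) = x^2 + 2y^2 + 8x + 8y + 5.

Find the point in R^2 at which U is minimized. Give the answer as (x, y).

(-4, -2)

U(x,y) separates as P(x) + Q(y) + 5, so its minimum is min P + min Q + 5.
P'(x) = 2x + 8 vanishes at x ∈ {-4}; Q'(y) = 4y + 8 vanishes at y ∈ {-2}.
Local minima of P (where P''>0): P(-4)=-16. Local minima of Q: Q(-2)=-8.
So the global minimum of U is P(-4) + Q(-2) + 5 = -16 − 8 + 5 = -19, attained at (-4, -2).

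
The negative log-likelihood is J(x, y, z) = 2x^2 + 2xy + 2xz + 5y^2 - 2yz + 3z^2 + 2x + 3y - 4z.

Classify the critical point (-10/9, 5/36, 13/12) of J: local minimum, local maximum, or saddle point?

The Hessian is constant: H = [[4, 2, 2], [2, 10, -2], [2, -2, 6]].
Leading principal minors: Δ₁ = 4, Δ₂ = 36, Δ₃ = 144.
All leading minors are positive, so H is positive definite: a local minimum.

local minimum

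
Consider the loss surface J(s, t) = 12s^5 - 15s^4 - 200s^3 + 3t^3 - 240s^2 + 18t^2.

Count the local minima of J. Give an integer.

J separates as a function of s plus a function of t, so ∇J=0 decouples.
∂J/∂s = 60s(s - 4)(s + 1)(s + 2) = 0 at s ∈ {-2, -1, 0, 4}; ∂J/∂t = 9t(t + 4) = 0 at t ∈ {-4, 0}.
The Hessian is diagonal: diag(J_ss, J_tt). Second derivatives: J_ss(-2)=-720, J_ss(-1)=300, J_ss(0)=-480, J_ss(4)=7200; J_tt(-4)=-36, J_tt(0)=36.
Local minima occur where both diagonal entries positive: (-1, 0), (4, 0). Count: 2.

2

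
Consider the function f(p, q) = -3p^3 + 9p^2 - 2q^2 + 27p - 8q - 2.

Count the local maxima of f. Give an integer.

f separates as a function of p plus a function of q, so ∇f=0 decouples.
∂f/∂p = -9(p - 3)(p + 1) = 0 at p ∈ {-1, 3}; ∂f/∂q = -4(q + 2) = 0 at q ∈ {-2}.
The Hessian is diagonal: diag(f_pp, f_qq). Second derivatives: f_pp(-1)=36, f_pp(3)=-36; f_qq(-2)=-4.
Local maxima occur where both diagonal entries negative: (3, -2). Count: 1.

1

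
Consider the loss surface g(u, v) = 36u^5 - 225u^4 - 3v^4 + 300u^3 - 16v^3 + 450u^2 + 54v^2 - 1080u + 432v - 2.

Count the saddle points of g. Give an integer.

6

g separates as a function of u plus a function of v, so ∇g=0 decouples.
∂g/∂u = 180(u - 3)(u - 2)(u - 1)(u + 1) = 0 at u ∈ {-1, 1, 2, 3}; ∂g/∂v = -12(v - 3)(v + 3)(v + 4) = 0 at v ∈ {-4, -3, 3}.
The Hessian is diagonal: diag(g_uu, g_vv). Second derivatives: g_uu(-1)=-4320, g_uu(1)=720, g_uu(2)=-540, g_uu(3)=1440; g_vv(-4)=-84, g_vv(-3)=72, g_vv(3)=-504.
Saddle points occur where the two diagonal entries have opposite signs: (-1, -3), (1, -4), (1, 3), (2, -3), (3, -4), (3, 3). Count: 6.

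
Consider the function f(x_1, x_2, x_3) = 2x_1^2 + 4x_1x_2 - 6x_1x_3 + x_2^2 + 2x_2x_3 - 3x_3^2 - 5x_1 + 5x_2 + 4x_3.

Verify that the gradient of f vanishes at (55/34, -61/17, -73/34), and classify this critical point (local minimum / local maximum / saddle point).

∇f = (4x_1 + 4x_2 - 6x_3 - 5, 4x_1 + 2x_2 + 2x_3 + 5, -6x_1 + 2x_2 - 6x_3 + 4); substituting (55/34, -61/17, -73/34) gives ∇f = (0, 0, 0), so (55/34, -61/17, -73/34) is indeed a critical point.
The Hessian is constant: H = [[4, 4, -6], [4, 2, 2], [-6, 2, -6]].
Leading principal minors: Δ₁ = 4, Δ₂ = -8, Δ₃ = -136.
The minors fit neither the all-positive nor the alternating-sign pattern, so H is indefinite: a saddle point.

saddle point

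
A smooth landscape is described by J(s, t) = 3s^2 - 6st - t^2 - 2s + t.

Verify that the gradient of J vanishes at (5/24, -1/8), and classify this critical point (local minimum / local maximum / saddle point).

saddle point

∇J = (6s - 6t - 2, -6s - 2t + 1); substituting (5/24, -1/8) gives ∇J = (0, 0), so (5/24, -1/8) is indeed a critical point.
The Hessian of J is constant: H = [[6, -6], [-6, -2]].
det(H) = 6·(-2) − (-6)² = -48.
Since det(H) < 0, H is indefinite and the critical point is a saddle point.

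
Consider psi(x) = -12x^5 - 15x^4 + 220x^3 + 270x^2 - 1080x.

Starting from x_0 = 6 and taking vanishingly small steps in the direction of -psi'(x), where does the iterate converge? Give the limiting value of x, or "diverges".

psi'(x) = -60(x - 3)(x - 1)(x + 2)(x + 3), so psi'(6) = -64800.
Gradient descent moves in the -psi' direction, i.e. x is increasing.
There is no critical point above x=6, and psi' keeps the same sign, so the iterate runs off to +∞.

diverges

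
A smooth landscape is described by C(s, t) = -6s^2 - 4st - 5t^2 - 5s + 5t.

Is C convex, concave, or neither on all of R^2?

C is quadratic, so its Hessian is the constant matrix H = [[-12, -4], [-4, -10]].
det(H) = 104, tr(H) = -22.
det(H) > 0 and tr(H) < 0, so H is negative definite everywhere: concave.

concave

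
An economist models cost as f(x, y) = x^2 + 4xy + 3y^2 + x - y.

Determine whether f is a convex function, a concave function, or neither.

neither

f is quadratic, so its Hessian is the constant matrix H = [[2, 4], [4, 6]].
det(H) = -4, tr(H) = 8.
det(H) < 0, so H is indefinite: neither convex nor concave.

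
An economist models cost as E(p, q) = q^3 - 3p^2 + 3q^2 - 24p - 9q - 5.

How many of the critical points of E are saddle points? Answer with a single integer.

E separates as a function of p plus a function of q, so ∇E=0 decouples.
∂E/∂p = -6(p + 4) = 0 at p ∈ {-4}; ∂E/∂q = 3(q - 1)(q + 3) = 0 at q ∈ {-3, 1}.
The Hessian is diagonal: diag(E_pp, E_qq). Second derivatives: E_pp(-4)=-6; E_qq(-3)=-12, E_qq(1)=12.
Saddle points occur where the two diagonal entries have opposite signs: (-4, 1). Count: 1.

1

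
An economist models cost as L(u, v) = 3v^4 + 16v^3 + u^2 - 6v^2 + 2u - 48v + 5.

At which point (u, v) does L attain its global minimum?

L(u,v) separates as P(u) + Q(v) + 5, so its minimum is min P + min Q + 5.
P'(u) = 2u + 2 vanishes at u ∈ {-1}; Q'(v) = 12(v - 1)(v + 1)(v + 4) vanishes at v ∈ {-4, -1, 1}.
Local minima of P (where P''>0): P(-1)=-1. Local minima of Q: Q(-4)=-160, Q(1)=-35.
So the global minimum of L is P(-1) + Q(-4) + 5 = -1 − 160 + 5 = -156, attained at (-1, -4).

(-1, -4)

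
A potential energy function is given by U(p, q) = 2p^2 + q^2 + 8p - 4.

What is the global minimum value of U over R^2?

-12

U(p,q) separates as A(p) + B(q) − 4, so its minimum is min A + min B − 4.
A'(p) = 4p + 8 vanishes at p ∈ {-2}; B'(q) = 2q vanishes at q ∈ {0}.
Local minima of A (where A''>0): A(-2)=-8. Local minima of B: B(0)=0.
So the global minimum of U is A(-2) + B(0) − 4 = -8 + 0 − 4 = -12, attained at (-2, 0).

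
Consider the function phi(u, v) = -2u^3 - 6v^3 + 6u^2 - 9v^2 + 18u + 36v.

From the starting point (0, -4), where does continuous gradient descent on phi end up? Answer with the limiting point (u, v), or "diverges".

phi is separable, so gradient descent decouples: u follows -∂phi/∂u, v follows -∂phi/∂v.
∂phi/∂u = -6(u - 3)(u + 1); at u=0 this is 18, so u decreases.
∂phi/∂v = -18(v - 1)(v + 2); at v=-4 this is -180, so v increases.
u converges to its nearest critical value -1 (a local min of the u-part); v converges to -2. The iterate converges to (-1, -2).

(-1, -2)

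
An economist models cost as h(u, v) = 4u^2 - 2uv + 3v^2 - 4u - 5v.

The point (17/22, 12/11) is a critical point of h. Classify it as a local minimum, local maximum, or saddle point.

local minimum

The Hessian of h is constant: H = [[8, -2], [-2, 6]].
det(H) = 8·6 − (-2)² = 44.
det(H) > 0 and tr(H) = 14 > 0, so H is positive definite and the point is a local minimum.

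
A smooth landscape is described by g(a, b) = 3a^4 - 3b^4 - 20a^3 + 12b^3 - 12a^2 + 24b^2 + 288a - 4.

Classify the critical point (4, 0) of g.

The mixed partial ∂²g/∂a∂b is 0, so the Hessian at any point is diag(g_aa, g_bb) = diag(12(3a^2 - 10a - 2), 12(-3b^2 + 6b + 4)).
At (4, 0): H = diag(72, 48).
Both eigenvalues are positive, so H is positive definite: a local minimum.

local minimum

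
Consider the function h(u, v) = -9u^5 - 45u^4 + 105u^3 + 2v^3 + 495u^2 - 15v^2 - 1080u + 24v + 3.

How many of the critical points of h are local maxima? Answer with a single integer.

2

h separates as a function of u plus a function of v, so ∇h=0 decouples.
∂h/∂u = -45(u - 2)(u - 1)(u + 3)(u + 4) = 0 at u ∈ {-4, -3, 1, 2}; ∂h/∂v = 6(v - 4)(v - 1) = 0 at v ∈ {1, 4}.
The Hessian is diagonal: diag(h_uu, h_vv). Second derivatives: h_uu(-4)=1350, h_uu(-3)=-900, h_uu(1)=900, h_uu(2)=-1350; h_vv(1)=-18, h_vv(4)=18.
Local maxima occur where both diagonal entries negative: (-3, 1), (2, 1). Count: 2.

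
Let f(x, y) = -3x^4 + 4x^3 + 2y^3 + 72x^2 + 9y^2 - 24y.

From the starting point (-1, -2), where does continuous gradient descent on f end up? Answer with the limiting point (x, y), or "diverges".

f is separable, so gradient descent decouples: x follows -∂f/∂x, y follows -∂f/∂y.
∂f/∂x = -12x(x - 4)(x + 3); at x=-1 this is -120, so x increases.
∂f/∂y = 6(y - 1)(y + 4); at y=-2 this is -36, so y increases.
x converges to its nearest critical value 0 (a local min of the x-part); y converges to 1. The iterate converges to (0, 1).

(0, 1)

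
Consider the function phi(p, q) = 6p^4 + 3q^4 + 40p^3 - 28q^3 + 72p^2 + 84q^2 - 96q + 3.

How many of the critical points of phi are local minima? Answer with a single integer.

phi separates as a function of p plus a function of q, so ∇phi=0 decouples.
∂phi/∂p = 24p(p + 2)(p + 3) = 0 at p ∈ {-3, -2, 0}; ∂phi/∂q = 12(q - 4)(q - 2)(q - 1) = 0 at q ∈ {1, 2, 4}.
The Hessian is diagonal: diag(phi_pp, phi_qq). Second derivatives: phi_pp(-3)=72, phi_pp(-2)=-48, phi_pp(0)=144; phi_qq(1)=36, phi_qq(2)=-24, phi_qq(4)=72.
Local minima occur where both diagonal entries positive: (-3, 1), (-3, 4), (0, 1), (0, 4). Count: 4.

4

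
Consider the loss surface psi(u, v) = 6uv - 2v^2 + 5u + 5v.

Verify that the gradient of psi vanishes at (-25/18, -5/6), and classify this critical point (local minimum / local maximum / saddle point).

saddle point

∇psi = (6v + 5, 6u - 4v + 5); substituting (-25/18, -5/6) gives ∇psi = (0, 0), so (-25/18, -5/6) is indeed a critical point.
The Hessian of psi is constant: H = [[0, 6], [6, -4]].
det(H) = 0·(-4) − 6² = -36.
Since det(H) < 0, H is indefinite and the critical point is a saddle point.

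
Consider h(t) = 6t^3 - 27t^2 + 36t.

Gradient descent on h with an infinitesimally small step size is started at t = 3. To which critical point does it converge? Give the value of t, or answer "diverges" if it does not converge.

h'(t) = 18(t - 2)(t - 1), so h'(3) = 36.
Gradient descent moves in the -h' direction, i.e. t is decreasing.
The nearest critical point in that direction is t = 2, where h'' = 18 > 0 (a local minimum). The iterate converges there.

2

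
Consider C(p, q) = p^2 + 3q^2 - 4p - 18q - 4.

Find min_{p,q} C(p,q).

C(p,q) separates as A(p) + B(q) − 4, so its minimum is min A + min B − 4.
A'(p) = 2p - 4 vanishes at p ∈ {2}; B'(q) = 6q - 18 vanishes at q ∈ {3}.
Local minima of A (where A''>0): A(2)=-4. Local minima of B: B(3)=-27.
So the global minimum of C is A(2) + B(3) − 4 = -4 − 27 − 4 = -35, attained at (2, 3).

-35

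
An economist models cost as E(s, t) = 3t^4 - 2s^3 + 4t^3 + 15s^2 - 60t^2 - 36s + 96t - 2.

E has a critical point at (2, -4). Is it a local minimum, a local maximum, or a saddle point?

local minimum

The mixed partial ∂²E/∂s∂t is 0, so the Hessian at any point is diag(E_ss, E_tt) = diag(6(-2s + 5), 12(3t^2 + 2t - 10)).
At (2, -4): H = diag(6, 360).
Both eigenvalues are positive, so H is positive definite: a local minimum.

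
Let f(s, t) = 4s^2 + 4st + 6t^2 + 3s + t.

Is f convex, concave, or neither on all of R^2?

convex

f is quadratic, so its Hessian is the constant matrix H = [[8, 4], [4, 12]].
det(H) = 80, tr(H) = 20.
det(H) > 0 and tr(H) > 0, so H is positive definite everywhere: convex.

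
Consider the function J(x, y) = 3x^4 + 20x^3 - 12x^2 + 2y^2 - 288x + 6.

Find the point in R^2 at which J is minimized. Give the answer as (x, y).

(2, 0)

J(x,y) separates as P(x) + Q(y) + 6, so its minimum is min P + min Q + 6.
P'(x) = 12(x - 2)(x + 3)(x + 4) vanishes at x ∈ {-4, -3, 2}; Q'(y) = 4y vanishes at y ∈ {0}.
Local minima of P (where P''>0): P(-4)=448, P(2)=-416. Local minima of Q: Q(0)=0.
So the global minimum of J is P(2) + Q(0) + 6 = -416 + 0 + 6 = -410, attained at (2, 0).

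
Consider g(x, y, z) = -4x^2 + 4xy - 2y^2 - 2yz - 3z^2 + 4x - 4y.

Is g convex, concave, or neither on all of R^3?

concave

g is quadratic, so its Hessian is the constant matrix H = [[-8, 4, 0], [4, -4, -2], [0, -2, -6]].
Leading principal minors: -8, 16, -64.
Signs alternate −, +, − ⇒ H ≺ 0 ⇒ concave.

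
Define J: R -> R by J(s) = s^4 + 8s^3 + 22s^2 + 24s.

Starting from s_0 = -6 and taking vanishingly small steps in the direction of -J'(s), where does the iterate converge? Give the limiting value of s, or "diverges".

-3

J'(s) = 4(s + 1)(s + 2)(s + 3), so J'(-6) = -240.
Gradient descent moves in the -J' direction, i.e. s is increasing.
The nearest critical point in that direction is s = -3, where J'' = 8 > 0 (a local minimum). The iterate converges there.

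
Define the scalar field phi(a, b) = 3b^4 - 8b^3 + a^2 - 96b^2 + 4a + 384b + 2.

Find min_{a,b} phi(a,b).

phi(a,b) separates as P(a) + Q(b) + 2, so its minimum is min P + min Q + 2.
P'(a) = 2a + 4 vanishes at a ∈ {-2}; Q'(b) = 12(b - 4)(b - 2)(b + 4) vanishes at b ∈ {-4, 2, 4}.
Local minima of P (where P''>0): P(-2)=-4. Local minima of Q: Q(-4)=-1792, Q(4)=256.
So the global minimum of phi is P(-2) + Q(-4) + 2 = -4 − 1792 + 2 = -1794, attained at (-2, -4).

-1794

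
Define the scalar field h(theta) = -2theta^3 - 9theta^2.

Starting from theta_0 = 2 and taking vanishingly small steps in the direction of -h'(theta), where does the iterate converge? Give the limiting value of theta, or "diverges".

h'(theta) = -6theta(theta + 3), so h'(2) = -60.
Gradient descent moves in the -h' direction, i.e. theta is increasing.
There is no critical point above theta=2, and h' keeps the same sign, so the iterate runs off to +∞.

diverges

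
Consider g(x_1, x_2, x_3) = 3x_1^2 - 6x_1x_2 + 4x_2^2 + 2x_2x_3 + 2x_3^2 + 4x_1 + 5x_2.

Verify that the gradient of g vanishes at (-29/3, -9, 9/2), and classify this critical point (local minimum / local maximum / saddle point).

local minimum

∇g = (6x_1 - 6x_2 + 4, -6x_1 + 8x_2 + 2x_3 + 5, 2x_2 + 4x_3); substituting (-29/3, -9, 9/2) gives ∇g = (0, 0, 0), so (-29/3, -9, 9/2) is indeed a critical point.
The Hessian is constant: H = [[6, -6, 0], [-6, 8, 2], [0, 2, 4]].
Leading principal minors: Δ₁ = 6, Δ₂ = 12, Δ₃ = 24.
All leading minors are positive, so H is positive definite: a local minimum.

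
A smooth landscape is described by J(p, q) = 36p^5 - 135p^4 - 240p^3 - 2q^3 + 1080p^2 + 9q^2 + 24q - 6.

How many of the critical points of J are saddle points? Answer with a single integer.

J separates as a function of p plus a function of q, so ∇J=0 decouples.
∂J/∂p = 180p(p - 3)(p - 2)(p + 2) = 0 at p ∈ {-2, 0, 2, 3}; ∂J/∂q = -6(q - 4)(q + 1) = 0 at q ∈ {-1, 4}.
The Hessian is diagonal: diag(J_pp, J_qq). Second derivatives: J_pp(-2)=-7200, J_pp(0)=2160, J_pp(2)=-1440, J_pp(3)=2700; J_qq(-1)=30, J_qq(4)=-30.
Saddle points occur where the two diagonal entries have opposite signs: (-2, -1), (0, 4), (2, -1), (3, 4). Count: 4.

4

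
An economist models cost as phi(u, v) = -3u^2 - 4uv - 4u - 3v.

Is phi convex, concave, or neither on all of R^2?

phi is quadratic, so its Hessian is the constant matrix H = [[-6, -4], [-4, 0]].
det(H) = -16, tr(H) = -6.
det(H) < 0, so H is indefinite: neither convex nor concave.

neither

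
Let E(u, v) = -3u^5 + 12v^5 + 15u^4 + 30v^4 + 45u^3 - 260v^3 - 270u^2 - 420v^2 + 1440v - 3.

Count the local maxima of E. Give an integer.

4

E separates as a function of u plus a function of v, so ∇E=0 decouples.
∂E/∂u = -15u(u - 4)(u - 3)(u + 3) = 0 at u ∈ {-3, 0, 3, 4}; ∂E/∂v = 60(v - 3)(v - 1)(v + 2)(v + 4) = 0 at v ∈ {-4, -2, 1, 3}.
The Hessian is diagonal: diag(E_uu, E_vv). Second derivatives: E_uu(-3)=1890, E_uu(0)=-540, E_uu(3)=270, E_uu(4)=-420; E_vv(-4)=-4200, E_vv(-2)=1800, E_vv(1)=-1800, E_vv(3)=4200.
Local maxima occur where both diagonal entries negative: (0, -4), (0, 1), (4, -4), (4, 1). Count: 4.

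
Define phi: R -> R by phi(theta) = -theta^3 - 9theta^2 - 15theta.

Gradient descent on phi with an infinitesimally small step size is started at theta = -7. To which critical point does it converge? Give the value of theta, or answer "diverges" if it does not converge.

-5

phi'(theta) = -3(theta + 1)(theta + 5), so phi'(-7) = -36.
Gradient descent moves in the -phi' direction, i.e. theta is increasing.
The nearest critical point in that direction is theta = -5, where phi'' = 12 > 0 (a local minimum). The iterate converges there.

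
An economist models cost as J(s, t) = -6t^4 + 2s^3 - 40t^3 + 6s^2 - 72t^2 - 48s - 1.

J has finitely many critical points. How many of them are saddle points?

3

J separates as a function of s plus a function of t, so ∇J=0 decouples.
∂J/∂s = 6(s - 2)(s + 4) = 0 at s ∈ {-4, 2}; ∂J/∂t = -24t(t + 2)(t + 3) = 0 at t ∈ {-3, -2, 0}.
The Hessian is diagonal: diag(J_ss, J_tt). Second derivatives: J_ss(-4)=-36, J_ss(2)=36; J_tt(-3)=-72, J_tt(-2)=48, J_tt(0)=-144.
Saddle points occur where the two diagonal entries have opposite signs: (-4, -2), (2, -3), (2, 0). Count: 3.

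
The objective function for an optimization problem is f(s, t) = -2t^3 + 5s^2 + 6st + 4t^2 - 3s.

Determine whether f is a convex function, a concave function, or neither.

neither

The term -2t^3 is cubic, so the Hessian is not constant.
∂²f/∂t² = -12t + 8, which takes both signs as t varies (negative for sufficiently large t). A diagonal entry of the Hessian changing sign means the Hessian is neither positive- nor negative-semidefinite on all of R^2.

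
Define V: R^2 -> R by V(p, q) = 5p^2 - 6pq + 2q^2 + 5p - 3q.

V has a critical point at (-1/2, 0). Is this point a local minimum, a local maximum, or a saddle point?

local minimum

The Hessian of V is constant: H = [[10, -6], [-6, 4]].
det(H) = 10·4 − (-6)² = 4.
det(H) > 0 and tr(H) = 14 > 0, so H is positive definite and the point is a local minimum.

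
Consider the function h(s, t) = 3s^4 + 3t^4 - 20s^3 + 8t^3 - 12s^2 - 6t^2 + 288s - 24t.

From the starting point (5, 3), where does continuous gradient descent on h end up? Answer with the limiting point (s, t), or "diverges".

(4, 1)

h is separable, so gradient descent decouples: s follows -∂h/∂s, t follows -∂h/∂t.
∂h/∂s = 12(s - 4)(s - 3)(s + 2); at s=5 this is 168, so s decreases.
∂h/∂t = 12(t - 1)(t + 1)(t + 2); at t=3 this is 480, so t decreases.
s converges to its nearest critical value 4 (a local min of the s-part); t converges to 1. The iterate converges to (4, 1).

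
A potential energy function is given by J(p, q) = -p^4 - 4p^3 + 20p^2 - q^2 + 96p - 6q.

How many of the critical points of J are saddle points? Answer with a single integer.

1

J separates as a function of p plus a function of q, so ∇J=0 decouples.
∂J/∂p = -4(p - 3)(p + 2)(p + 4) = 0 at p ∈ {-4, -2, 3}; ∂J/∂q = -2(q + 3) = 0 at q ∈ {-3}.
The Hessian is diagonal: diag(J_pp, J_qq). Second derivatives: J_pp(-4)=-56, J_pp(-2)=40, J_pp(3)=-140; J_qq(-3)=-2.
Saddle points occur where the two diagonal entries have opposite signs: (-2, -3). Count: 1.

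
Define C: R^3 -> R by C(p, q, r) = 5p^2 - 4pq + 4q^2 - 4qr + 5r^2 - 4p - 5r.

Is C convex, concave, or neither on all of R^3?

C is quadratic, so its Hessian is the constant matrix H = [[10, -4, 0], [-4, 8, -4], [0, -4, 10]].
Leading principal minors: 10, 64, 480.
All positive ⇒ H ≻ 0 ⇒ convex.

convex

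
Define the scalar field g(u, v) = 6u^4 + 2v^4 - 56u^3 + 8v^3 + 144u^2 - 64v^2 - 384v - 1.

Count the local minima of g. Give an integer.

4

g separates as a function of u plus a function of v, so ∇g=0 decouples.
∂g/∂u = 24u(u - 4)(u - 3) = 0 at u ∈ {0, 3, 4}; ∂g/∂v = 8(v - 4)(v + 3)(v + 4) = 0 at v ∈ {-4, -3, 4}.
The Hessian is diagonal: diag(g_uu, g_vv). Second derivatives: g_uu(0)=288, g_uu(3)=-72, g_uu(4)=96; g_vv(-4)=64, g_vv(-3)=-56, g_vv(4)=448.
Local minima occur where both diagonal entries positive: (0, -4), (0, 4), (4, -4), (4, 4). Count: 4.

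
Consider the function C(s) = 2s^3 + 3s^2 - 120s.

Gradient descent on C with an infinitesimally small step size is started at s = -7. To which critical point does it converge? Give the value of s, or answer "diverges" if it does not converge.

diverges

C'(s) = 6(s - 4)(s + 5), so C'(-7) = 132.
Gradient descent moves in the -C' direction, i.e. s is decreasing.
There is no critical point below s=-7, and C' keeps the same sign, so the iterate runs off to −∞.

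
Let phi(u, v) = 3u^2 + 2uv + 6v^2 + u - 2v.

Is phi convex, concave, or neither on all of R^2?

convex

phi is quadratic, so its Hessian is the constant matrix H = [[6, 2], [2, 12]].
det(H) = 68, tr(H) = 18.
det(H) > 0 and tr(H) > 0, so H is positive definite everywhere: convex.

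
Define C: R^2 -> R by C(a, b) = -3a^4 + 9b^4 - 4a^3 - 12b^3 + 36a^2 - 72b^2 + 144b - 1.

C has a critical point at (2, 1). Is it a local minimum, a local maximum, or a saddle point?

The mixed partial ∂²C/∂a∂b is 0, so the Hessian at any point is diag(C_aa, C_bb) = diag(12(-3a^2 - 2a + 6), 36(3b^2 - 2b - 4)).
At (2, 1): H = diag(-120, -108).
Both eigenvalues are negative, so H is negative definite: a local maximum.

local maximum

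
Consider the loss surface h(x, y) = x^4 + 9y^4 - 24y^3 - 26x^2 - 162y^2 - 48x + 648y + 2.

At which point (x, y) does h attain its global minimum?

(4, -3)

h(x,y) separates as P(x) + Q(y) + 2, so its minimum is min P + min Q + 2.
P'(x) = 4(x - 4)(x + 1)(x + 3) vanishes at x ∈ {-3, -1, 4}; Q'(y) = 36(y - 3)(y - 2)(y + 3) vanishes at y ∈ {-3, 2, 3}.
Local minima of P (where P''>0): P(-3)=-9, P(4)=-352. Local minima of Q: Q(-3)=-2025, Q(3)=567.
So the global minimum of h is P(4) + Q(-3) + 2 = -352 − 2025 + 2 = -2375, attained at (4, -3).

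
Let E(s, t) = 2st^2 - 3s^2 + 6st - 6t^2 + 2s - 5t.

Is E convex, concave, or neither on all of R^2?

neither

The term 2st^2 is cubic, so the Hessian is not constant.
∂²E/∂t² = 4s - 12, which takes both signs as s varies (negative for sufficiently negative s). A diagonal entry of the Hessian changing sign means the Hessian is neither positive- nor negative-semidefinite on all of R^2.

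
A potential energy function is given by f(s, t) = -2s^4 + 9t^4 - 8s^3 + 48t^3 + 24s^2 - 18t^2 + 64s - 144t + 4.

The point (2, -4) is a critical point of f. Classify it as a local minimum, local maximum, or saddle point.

The mixed partial ∂²f/∂s∂t is 0, so the Hessian at any point is diag(f_ss, f_tt) = diag(24(-s^2 - 2s + 2), 36(3t^2 + 8t - 1)).
At (2, -4): H = diag(-144, 540).
The eigenvalues have opposite signs, so H is indefinite: a saddle point.

saddle point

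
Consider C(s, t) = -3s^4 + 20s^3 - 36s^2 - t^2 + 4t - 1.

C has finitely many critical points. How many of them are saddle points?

C separates as a function of s plus a function of t, so ∇C=0 decouples.
∂C/∂s = -12s(s - 3)(s - 2) = 0 at s ∈ {0, 2, 3}; ∂C/∂t = -2(t - 2) = 0 at t ∈ {2}.
The Hessian is diagonal: diag(C_ss, C_tt). Second derivatives: C_ss(0)=-72, C_ss(2)=24, C_ss(3)=-36; C_tt(2)=-2.
Saddle points occur where the two diagonal entries have opposite signs: (2, 2). Count: 1.

1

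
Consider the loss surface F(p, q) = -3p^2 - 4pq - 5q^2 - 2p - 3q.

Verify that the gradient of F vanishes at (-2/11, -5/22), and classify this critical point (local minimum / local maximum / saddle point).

∇F = (-6p - 4q - 2, -4p - 10q - 3); substituting (-2/11, -5/22) gives ∇F = (0, 0), so (-2/11, -5/22) is indeed a critical point.
The Hessian of F is constant: H = [[-6, -4], [-4, -10]].
det(H) = (-6)·(-10) − (-4)² = 44.
det(H) > 0 and tr(H) = -16 < 0, so H is negative definite and the point is a local maximum.

local maximum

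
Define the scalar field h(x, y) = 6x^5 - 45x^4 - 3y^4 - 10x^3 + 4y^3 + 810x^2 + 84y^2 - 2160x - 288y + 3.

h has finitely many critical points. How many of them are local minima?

2

h separates as a function of x plus a function of y, so ∇h=0 decouples.
∂h/∂x = 30(x - 4)(x - 3)(x - 2)(x + 3) = 0 at x ∈ {-3, 2, 3, 4}; ∂h/∂y = -12(y - 3)(y - 2)(y + 4) = 0 at y ∈ {-4, 2, 3}.
The Hessian is diagonal: diag(h_xx, h_yy). Second derivatives: h_xx(-3)=-6300, h_xx(2)=300, h_xx(3)=-180, h_xx(4)=420; h_yy(-4)=-504, h_yy(2)=72, h_yy(3)=-84.
Local minima occur where both diagonal entries positive: (2, 2), (4, 2). Count: 2.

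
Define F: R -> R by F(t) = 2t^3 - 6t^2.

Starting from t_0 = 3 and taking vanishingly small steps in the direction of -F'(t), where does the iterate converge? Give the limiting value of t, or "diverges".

F'(t) = 6t(t - 2), so F'(3) = 18.
Gradient descent moves in the -F' direction, i.e. t is decreasing.
The nearest critical point in that direction is t = 2, where F'' = 12 > 0 (a local minimum). The iterate converges there.

2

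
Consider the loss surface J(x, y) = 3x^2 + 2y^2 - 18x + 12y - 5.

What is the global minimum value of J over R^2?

-50

J(x,y) separates as P(x) + Q(y) − 5, so its minimum is min P + min Q − 5.
P'(x) = 6x - 18 vanishes at x ∈ {3}; Q'(y) = 4y + 12 vanishes at y ∈ {-3}.
Local minima of P (where P''>0): P(3)=-27. Local minima of Q: Q(-3)=-18.
So the global minimum of J is P(3) + Q(-3) − 5 = -27 − 18 − 5 = -50, attained at (3, -3).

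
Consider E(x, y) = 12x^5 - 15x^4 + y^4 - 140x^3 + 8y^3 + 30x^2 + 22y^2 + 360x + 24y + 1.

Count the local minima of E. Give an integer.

E separates as a function of x plus a function of y, so ∇E=0 decouples.
∂E/∂x = 60(x - 3)(x - 1)(x + 1)(x + 2) = 0 at x ∈ {-2, -1, 1, 3}; ∂E/∂y = 4(y + 1)(y + 2)(y + 3) = 0 at y ∈ {-3, -2, -1}.
The Hessian is diagonal: diag(E_xx, E_yy). Second derivatives: E_xx(-2)=-900, E_xx(-1)=480, E_xx(1)=-720, E_xx(3)=2400; E_yy(-3)=8, E_yy(-2)=-4, E_yy(-1)=8.
Local minima occur where both diagonal entries positive: (-1, -3), (-1, -1), (3, -3), (3, -1). Count: 4.

4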